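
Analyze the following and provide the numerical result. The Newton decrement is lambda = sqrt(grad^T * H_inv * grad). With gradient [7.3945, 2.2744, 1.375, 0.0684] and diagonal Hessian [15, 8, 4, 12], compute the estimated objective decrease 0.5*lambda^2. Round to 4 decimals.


Step 1: H is diagonal, so H^(-1) * g = [0.493, 0.2843, 0.3438, 0.0057].
Step 2: g^T H^(-1) g = sum_i g_i^2 / H_ii
  = (7.3945)^2/15 + (2.2744)^2/8 + (1.375)^2/4 + (0.0684)^2/12
  = 3.6452 + 0.6466 + 0.4727 + 0.0004 = 4.7649
Step 3: Objective decrease = 0.5 * g^T H^(-1) g = 2.3825


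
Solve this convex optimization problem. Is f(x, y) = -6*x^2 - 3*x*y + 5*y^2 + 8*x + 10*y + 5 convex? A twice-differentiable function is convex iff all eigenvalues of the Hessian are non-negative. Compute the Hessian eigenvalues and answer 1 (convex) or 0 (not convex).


The Hessian of f(x,y) = -6*x^2 - 3*x*y + 5*y^2 + 8*x + 10*y + 5 is:
H = [[-12, -3], [-3, 10]]
Trace = -12 + 10 = -2
Determinant = -12*10 - (-3)^2 = -129
Discriminant = (-2)^2 - 4*-129 = 520.0
Eigenvalues: lambda_1 = -12.4018, lambda_2 = 10.4018
The function is not convex.

0


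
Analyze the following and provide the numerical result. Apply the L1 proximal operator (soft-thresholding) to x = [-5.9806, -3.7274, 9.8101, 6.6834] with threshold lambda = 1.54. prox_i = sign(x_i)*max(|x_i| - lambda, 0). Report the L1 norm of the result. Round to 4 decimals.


Soft-thresholding with lambda = 1.54:
prox(-5.9806) = sign(-5.9806)*max(|-5.9806| - 1.54, 0) = -4.4406
prox(-3.7274) = sign(-3.7274)*max(|-3.7274| - 1.54, 0) = -2.1874
prox(9.8101) = sign(9.8101)*max(|9.8101| - 1.54, 0) = 8.2701
prox(6.6834) = sign(6.6834)*max(|6.6834| - 1.54, 0) = 5.1434
prox(x) = [-4.4406, -2.1874, 8.2701, 5.1434]
||prox(x)||_1 = 4.4406 + 2.1874 + 8.2701 + 5.1434 = 20.0415


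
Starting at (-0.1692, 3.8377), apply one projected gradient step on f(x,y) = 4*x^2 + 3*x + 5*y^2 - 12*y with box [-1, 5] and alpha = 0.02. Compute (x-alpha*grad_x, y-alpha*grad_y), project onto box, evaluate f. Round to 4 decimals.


Step 1: Compute gradient at (-0.1692, 3.8377).
grad_x = 2*4*-0.1692 + 3 = 1.6464
grad_y = 2*5*3.8377 - 12 = 26.377
Step 2: Gradient step.
x_raw = -0.1692 - 0.02*1.6464 = -0.2021
y_raw = 3.8377 - 0.02*26.377 = 3.3102
Step 3: Project onto [-1, 5].
x_proj = clip(-0.2021) = -0.2021
y_proj = clip(3.3102) = 3.3102
Step 4: Evaluate f.
f(-0.2021, 3.3102) = 14.6209


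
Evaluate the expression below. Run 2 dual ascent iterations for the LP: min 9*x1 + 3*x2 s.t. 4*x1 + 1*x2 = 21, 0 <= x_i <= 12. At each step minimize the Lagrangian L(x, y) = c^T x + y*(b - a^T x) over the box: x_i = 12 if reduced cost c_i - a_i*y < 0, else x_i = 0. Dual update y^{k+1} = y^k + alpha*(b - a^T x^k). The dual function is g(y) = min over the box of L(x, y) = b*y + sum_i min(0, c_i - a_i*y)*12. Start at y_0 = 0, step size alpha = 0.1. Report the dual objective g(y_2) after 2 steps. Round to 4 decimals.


Dual ascent for LP: min 9*x1 + 3*x2, 4*x1 + 1*x2 = 21, 0 <= x_i <= 12
Step 1: y^k = 0.0, reduced costs: (9.0, 3.0)
  x^k = (0.0, 0.0), subgradient = b - a^T x = 21.0
  y^{k+1} = 0.0 + 0.1*21.0 = 2.1
Step 2: y^k = 2.1, reduced costs: (0.6, 0.9)
  x^k = (0.0, 0.0), subgradient = b - a^T x = 21.0
  y^{k+1} = 2.1 + 0.1*21.0 = 4.2
Dual objective at y_2 = 4.2: reduced costs (-7.8, -1.2), box minimizer x = (12.0, 12.0)
g(y_2) = b*y + (c1 - a1*y)*x1 + (c2 - a2*y)*x2 = 21*4.2 + (-7.8)*12.0 + (-1.2)*12.0 = 88.2 - 93.6 - 14.4 = -19.8


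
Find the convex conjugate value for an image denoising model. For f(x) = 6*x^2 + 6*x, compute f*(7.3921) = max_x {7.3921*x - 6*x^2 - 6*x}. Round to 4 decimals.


f*(y) = sup_x {y*x - a*x^2 - b*x} = sup_x {(y-b)*x - a*x^2}
FOC: (y - b) - 2a*x = 0 => x* = (y - b)/(2a)
x* = (7.3921 - 6)/(2*6) = 0.116
f*(7.3921) = (y-b)^2/(4a) = (7.3921 - 6)^2/(4*6)
= 1.9379/24 = 0.0807


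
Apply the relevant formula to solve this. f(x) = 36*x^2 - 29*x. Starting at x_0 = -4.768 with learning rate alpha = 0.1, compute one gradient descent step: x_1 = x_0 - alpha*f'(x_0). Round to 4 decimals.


We compute the gradient at x_0 and apply the update.
f'(x) = 72*x - 29
f'(-4.768) = 72*-4.768 - 29 = -372.296
x_1 = -4.768 - 0.1*-372.296 = 32.4616


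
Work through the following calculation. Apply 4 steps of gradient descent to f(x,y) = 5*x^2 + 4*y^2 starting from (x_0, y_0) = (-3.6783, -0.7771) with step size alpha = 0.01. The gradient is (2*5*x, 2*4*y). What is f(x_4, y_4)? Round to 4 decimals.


Gradient descent on f(x,y) = 5*x^2 + 4*y^2.
Starting point: (-3.6783, -0.7771), alpha = 0.01
Step 1: grad_x = 2*5*-3.6783 = -36.783, grad_y = 2*4*-0.7771 = -6.2168
  x_1 = -3.6783 - 0.01*-36.783 = -3.3105
  y_1 = -0.7771 - 0.01*-6.2168 = -0.7149
Step 2: grad_x = 2*5*-3.3105 = -33.1047, grad_y = 2*4*-0.7149 = -5.7195
  x_2 = -3.3105 - 0.01*-33.1047 = -2.9794
  y_2 = -0.7149 - 0.01*-5.7195 = -0.6577
Step 3: grad_x = 2*5*-2.9794 = -29.7942, grad_y = 2*4*-0.6577 = -5.2619
  x_3 = -2.9794 - 0.01*-29.7942 = -2.6815
  y_3 = -0.6577 - 0.01*-5.2619 = -0.6051
Step 4: grad_x = 2*5*-2.6815 = -26.8148, grad_y = 2*4*-0.6051 = -4.8409
  x_4 = -2.6815 - 0.01*-26.8148 = -2.4133
  y_4 = -0.6051 - 0.01*-4.8409 = -0.5567
f(-2.4133, -0.5567) = 5*(-2.4133)^2 + 4*(-0.5567)^2 = 30.3606


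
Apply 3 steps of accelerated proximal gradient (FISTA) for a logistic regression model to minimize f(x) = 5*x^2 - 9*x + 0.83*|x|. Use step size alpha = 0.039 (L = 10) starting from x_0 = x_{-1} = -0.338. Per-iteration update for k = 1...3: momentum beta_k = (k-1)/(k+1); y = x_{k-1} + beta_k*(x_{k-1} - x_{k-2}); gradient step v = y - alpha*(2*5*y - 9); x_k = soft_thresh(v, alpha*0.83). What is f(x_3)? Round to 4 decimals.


FISTA on f(x) = 5*x^2 - 9*x + 0.83*|x|
L = 10, alpha = 0.039
Iteration 1: beta = 0.0, y = -0.338 + 0.0*(-0.338 + 0.338) = -0.338
  grad(y) = -12.38, v = y - alpha*grad = 0.1448
  prox(v) = soft_thresh(0.1448, 0.0324) = 0.1125
Iteration 2: beta = 0.3333, y = 0.1125 + 0.3333*(0.1125 + 0.338) = 0.2626
  grad(y) = -6.374, v = y - alpha*grad = 0.5112
  prox(v) = soft_thresh(0.5112, 0.0324) = 0.4788
Iteration 3: beta = 0.5, y = 0.4788 + 0.5*(0.4788 - 0.1125) = 0.662
  grad(y) = -2.38, v = y - alpha*grad = 0.7548
  prox(v) = soft_thresh(0.7548, 0.0324) = 0.7224
f(x_3) = 5*0.7224^2 - 9*0.7224 + 0.83*|0.7224| = -3.2927


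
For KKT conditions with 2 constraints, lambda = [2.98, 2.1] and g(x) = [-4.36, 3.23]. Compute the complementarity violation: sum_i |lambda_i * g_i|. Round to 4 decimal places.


KKT complementary slackness check:
lambda_1 * g_1 = 2.98 * -4.36 = -12.9928
lambda_2 * g_2 = 2.1 * 3.23 = 6.783
Total violation = 12.9928 + 6.783 = 19.7758


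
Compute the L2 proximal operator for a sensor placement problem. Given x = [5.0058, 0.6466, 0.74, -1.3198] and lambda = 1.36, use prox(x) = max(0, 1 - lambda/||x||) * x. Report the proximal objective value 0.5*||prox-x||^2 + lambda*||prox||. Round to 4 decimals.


Step 1: Compute ||x||.
||x|| = 5.2693
Step 2: Compute scaling factor.
scale = max(0, 1 - 1.36/5.2693) = 0.7419
Step 3: prox(x) = [3.7138, 0.4797, 0.549, -0.9792]
||prox(x)|| = 3.9093
Step 4: Proximal objective.
0.5*||prox-x||^2 = 0.9248
lambda*||prox|| = 5.3166
Total = 6.2415


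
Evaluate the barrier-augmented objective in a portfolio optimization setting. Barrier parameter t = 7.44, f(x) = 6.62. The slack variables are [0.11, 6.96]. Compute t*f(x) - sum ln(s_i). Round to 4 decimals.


Step 1: Compute log-barrier.
ln values: [-2.2073, 1.9402]
phi = -(-2.2073 + 1.9402) = 0.2671
Step 2: Compute augmented objective.
t*f(x) = 7.44*6.62 = 49.2528
Total = 49.2528 + 0.2671 = 49.5199


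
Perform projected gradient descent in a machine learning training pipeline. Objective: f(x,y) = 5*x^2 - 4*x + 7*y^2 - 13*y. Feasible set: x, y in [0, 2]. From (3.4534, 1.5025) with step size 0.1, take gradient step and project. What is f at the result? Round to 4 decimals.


Step 1: Compute gradient at (3.4534, 1.5025).
grad_x = 2*5*3.4534 - 4 = 30.534
grad_y = 2*7*1.5025 - 13 = 8.035
Step 2: Gradient step.
x_raw = 3.4534 - 0.1*30.534 = 0.4
y_raw = 1.5025 - 0.1*8.035 = 0.699
Step 3: Project onto [0, 2].
x_proj = clip(0.4) = 0.4
y_proj = clip(0.699) = 0.699
Step 4: Evaluate f.
f(0.4, 0.699) = -6.4668


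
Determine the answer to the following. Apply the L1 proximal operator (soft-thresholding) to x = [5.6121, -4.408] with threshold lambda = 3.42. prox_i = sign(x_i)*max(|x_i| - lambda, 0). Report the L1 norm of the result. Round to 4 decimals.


Soft-thresholding with lambda = 3.42:
prox(5.6121) = sign(5.6121)*max(|5.6121| - 3.42, 0) = 2.1921
prox(-4.408) = sign(-4.408)*max(|-4.408| - 3.42, 0) = -0.988
prox(x) = [2.1921, -0.988]
||prox(x)||_1 = 2.1921 + 0.988 = 3.1801


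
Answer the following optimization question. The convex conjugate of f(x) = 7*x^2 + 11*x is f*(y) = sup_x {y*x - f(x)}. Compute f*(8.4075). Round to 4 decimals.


f*(y) = sup_x {y*x - a*x^2 - b*x} = sup_x {(y-b)*x - a*x^2}
FOC: (y - b) - 2a*x = 0 => x* = (y - b)/(2a)
x* = (8.4075 - 11)/(2*7) = -0.1852
f*(8.4075) = (y-b)^2/(4a) = (8.4075 - 11)^2/(4*7)
= 6.7211/28 = 0.24


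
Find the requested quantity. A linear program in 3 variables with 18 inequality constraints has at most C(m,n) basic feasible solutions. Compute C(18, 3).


Each vertex corresponds to some choice of n active constraints out of m, so the number of vertices is at most C(m, n) = m! / (n!(m-n)!).
m = 18, n = 3
Numerator: 18 * 17 * 16
Denominator: 3! = 6
C(18, 3) = 816


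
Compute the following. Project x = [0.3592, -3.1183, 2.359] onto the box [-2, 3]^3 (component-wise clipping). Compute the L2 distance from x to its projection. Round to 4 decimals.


Project each component onto [-2, 3].
clip(0.3592) = 0.3592, clip(-3.1183) = -2.0, clip(2.359) = 2.359
Projection = [0.3592, -2.0, 2.359]
Squared diffs: [0.0, 1.2506, 0.0]
Distance = sqrt(1.2506) = 1.1183


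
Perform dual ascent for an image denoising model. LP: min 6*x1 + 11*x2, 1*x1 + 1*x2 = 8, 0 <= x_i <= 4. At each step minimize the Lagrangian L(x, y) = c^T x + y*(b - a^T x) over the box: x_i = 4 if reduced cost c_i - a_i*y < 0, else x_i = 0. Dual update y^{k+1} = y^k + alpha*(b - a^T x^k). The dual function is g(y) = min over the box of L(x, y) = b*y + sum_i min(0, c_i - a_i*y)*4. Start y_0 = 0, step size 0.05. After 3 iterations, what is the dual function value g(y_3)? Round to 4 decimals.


Dual ascent for LP: min 6*x1 + 11*x2, 1*x1 + 1*x2 = 8, 0 <= x_i <= 4
Step 1: y^k = 0.0, reduced costs: (6.0, 11.0)
  x^k = (0.0, 0.0), subgradient = b - a^T x = 8.0
  y^{k+1} = 0.0 + 0.05*8.0 = 0.4
Step 2: y^k = 0.4, reduced costs: (5.6, 10.6)
  x^k = (0.0, 0.0), subgradient = b - a^T x = 8.0
  y^{k+1} = 0.4 + 0.05*8.0 = 0.8
Step 3: y^k = 0.8, reduced costs: (5.2, 10.2)
  x^k = (0.0, 0.0), subgradient = b - a^T x = 8.0
  y^{k+1} = 0.8 + 0.05*8.0 = 1.2
Dual objective at y_3 = 1.2: reduced costs (4.8, 9.8), box minimizer x = (0.0, 0.0)
g(y_3) = b*y + (c1 - a1*y)*x1 + (c2 - a2*y)*x2 = 8*1.2 + 4.8*0.0 + 9.8*0.0 = 9.6 + 0.0 + 0.0 = 9.6


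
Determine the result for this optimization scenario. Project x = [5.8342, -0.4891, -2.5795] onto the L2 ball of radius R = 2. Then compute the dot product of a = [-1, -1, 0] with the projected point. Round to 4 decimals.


Step 1: Compute ||x|| (intermediates to 6 decimals).
||x|| = sqrt(5.8342^2 + (-0.4891)^2 + (-2.5795)^2) = 6.397728
Step 2: Project.
Since ||x|| > R, scale = R/||x|| = 2/6.397728 = 0.312611, proj(x) = scale * x
proj(x) = [1.823835, -0.152898, -0.80638]
Step 3: Dot product.
a^T * proj(x) = -1*1.823835 - 1*(-0.152898) + 0*(-0.80638) = -1.6709


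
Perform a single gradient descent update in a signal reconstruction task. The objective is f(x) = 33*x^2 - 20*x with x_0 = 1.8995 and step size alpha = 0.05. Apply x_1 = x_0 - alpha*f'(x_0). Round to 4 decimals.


We compute the gradient at x_0 and apply the update.
f'(x) = 66*x - 20
f'(1.8995) = 66*1.8995 - 20 = 105.367
x_1 = 1.8995 - 0.05*105.367 = -3.3689


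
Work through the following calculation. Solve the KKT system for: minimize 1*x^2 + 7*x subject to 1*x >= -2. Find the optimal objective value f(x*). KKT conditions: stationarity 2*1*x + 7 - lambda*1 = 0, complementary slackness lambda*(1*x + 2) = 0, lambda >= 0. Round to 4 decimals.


Step 1: Try lambda = 0 (constraint inactive).
x_unc = -7/(2*1) = -3.5
Check: 1*-3.5 = -3.5 < -2 -- violated!
Step 2: Constraint must be active: 1*x = -2
x* = -2/1 = -2.0
lambda = (2*1*(-2.0) + 7)/1 = 3.0
Step 3: Compute optimal value.
f(x*) = 1*(-2.0)^2 + 7*(-2.0) = -10.0


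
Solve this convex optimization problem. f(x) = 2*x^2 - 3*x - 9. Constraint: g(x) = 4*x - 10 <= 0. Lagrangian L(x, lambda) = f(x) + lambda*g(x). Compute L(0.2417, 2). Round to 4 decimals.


Step 1: Evaluate f(x).
f(0.2417) = 2*0.2417^2 - 3*0.2417 - 9 = -9.6083
Step 2: Evaluate g(x).
g(0.2417) = 4*0.2417 - 10 = -9.0332
Step 3: Compute Lagrangian.
L = -9.6083 + 2*-9.0332 = -27.6747


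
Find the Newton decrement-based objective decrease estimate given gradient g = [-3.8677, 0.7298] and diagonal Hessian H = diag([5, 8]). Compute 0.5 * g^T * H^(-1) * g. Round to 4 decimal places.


Step 1: H is diagonal, so H^(-1) * g = [-0.7735, 0.0912].
Step 2: g^T H^(-1) g = sum_i g_i^2 / H_ii
  = (-3.8677)^2/5 + (0.7298)^2/8
  = 2.9918 + 0.0666 = 3.0584
Step 3: Objective decrease = 0.5 * g^T H^(-1) g = 1.5292


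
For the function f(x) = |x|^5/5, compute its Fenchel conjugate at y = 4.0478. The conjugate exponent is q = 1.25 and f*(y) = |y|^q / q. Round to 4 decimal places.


The conjugate exponent q satisfies 1/p + 1/q = 1.
p = 5, so q = 5/(5 - 1) = 1.25
|y|^q = 4.0478^1.25 = 5.7415
f*(4.0478) = 5.7415 / 1.25 = 4.5932


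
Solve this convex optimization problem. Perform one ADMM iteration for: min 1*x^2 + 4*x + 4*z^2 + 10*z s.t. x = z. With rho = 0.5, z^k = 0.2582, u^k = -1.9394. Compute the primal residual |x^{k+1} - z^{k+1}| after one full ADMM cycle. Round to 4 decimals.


ADMM iteration with rho = 0.5, z^k = 0.2582, u^k = -1.9394
Step 1: x-update.
Minimize 1*x^2 + 4*x + (0.5/2)*(x - 0.2582 - 1.9394)^2
FOC: (2*1 + 0.5)*x = -4 + 0.5*(0.2582 + 1.9394)
x^{k+1} = -1.1605
Step 2: z-update.
Minimize 4*z^2 + 10*z + (0.5/2)*(-1.1605 - z - 1.9394)^2
FOC: (2*4 + 0.5)*z = -10 + 0.5*(-1.1605 - 1.9394)
z^{k+1} = -1.3588
Step 3: u-update.
u^{k+1} = -1.9394 - 1.1605 + 1.3588 = -1.7411
Step 4: Primal residual = |-1.1605 + 1.3588| = 0.1983


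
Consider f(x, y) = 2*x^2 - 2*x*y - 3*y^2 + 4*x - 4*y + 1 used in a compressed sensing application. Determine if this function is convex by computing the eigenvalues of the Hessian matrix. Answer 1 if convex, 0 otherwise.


The Hessian of f(x,y) = 2*x^2 - 2*x*y - 3*y^2 + 4*x - 4*y + 1 is:
H = [[4, -2], [-2, -6]]
Trace = 4 - 6 = -2
Determinant = 4*-6 - (-2)^2 = -28
Discriminant = (-2)^2 - 4*-28 = 116.0
Eigenvalues: lambda_1 = -6.3852, lambda_2 = 4.3852
The function is not convex.

0


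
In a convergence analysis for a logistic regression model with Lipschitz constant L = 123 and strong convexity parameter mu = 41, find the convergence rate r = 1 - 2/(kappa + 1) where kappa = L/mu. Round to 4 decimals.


Step 1: Compute the condition number.
kappa = L/mu = 123/41 = 3.0
Step 2: Compute the convergence rate.
r = 1 - 2/(kappa + 1) = 1 - 2*mu/(L + mu) = (L - mu)/(L + mu) = 82/164 = 0.5


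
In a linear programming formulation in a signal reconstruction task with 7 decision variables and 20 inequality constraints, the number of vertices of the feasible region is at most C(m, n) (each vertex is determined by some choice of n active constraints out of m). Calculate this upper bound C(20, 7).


Each vertex corresponds to some choice of n active constraints out of m, so the number of vertices is at most C(m, n) = m! / (n!(m-n)!).
m = 20, n = 7
Numerator: 20 * 19 * 18 * 17 * 16 * 15 * 14
Denominator: 7! = 5040
C(20, 7) = 77520


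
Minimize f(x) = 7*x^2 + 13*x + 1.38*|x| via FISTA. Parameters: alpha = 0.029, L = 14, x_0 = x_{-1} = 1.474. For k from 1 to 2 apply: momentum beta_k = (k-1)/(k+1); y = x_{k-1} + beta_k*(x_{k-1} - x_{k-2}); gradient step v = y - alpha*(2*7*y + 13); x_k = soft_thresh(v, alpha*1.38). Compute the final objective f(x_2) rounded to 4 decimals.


FISTA on f(x) = 7*x^2 + 13*x + 1.38*|x|
L = 14, alpha = 0.029
Iteration 1: beta = 0.0, y = 1.474 + 0.0*(1.474 - 1.474) = 1.474
  grad(y) = 33.636, v = y - alpha*grad = 0.4986
  prox(v) = soft_thresh(0.4986, 0.04) = 0.4585
Iteration 2: beta = 0.3333, y = 0.4585 + 0.3333*(0.4585 - 1.474) = 0.12
  grad(y) = 14.6807, v = y - alpha*grad = -0.3057
  prox(v) = soft_thresh(-0.3057, 0.04) = -0.2657
f(x_2) = 7*(-0.2657)^2 + 13*(-0.2657) + 1.38*|-0.2657| = -2.593


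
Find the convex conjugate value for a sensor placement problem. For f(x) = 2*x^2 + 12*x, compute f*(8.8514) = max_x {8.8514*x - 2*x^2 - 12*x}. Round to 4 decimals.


f*(y) = sup_x {y*x - a*x^2 - b*x} = sup_x {(y-b)*x - a*x^2}
FOC: (y - b) - 2a*x = 0 => x* = (y - b)/(2a)
x* = (8.8514 - 12)/(2*2) = -0.7872
f*(8.8514) = (y-b)^2/(4a) = (8.8514 - 12)^2/(4*2)
= 9.9137/8 = 1.2392


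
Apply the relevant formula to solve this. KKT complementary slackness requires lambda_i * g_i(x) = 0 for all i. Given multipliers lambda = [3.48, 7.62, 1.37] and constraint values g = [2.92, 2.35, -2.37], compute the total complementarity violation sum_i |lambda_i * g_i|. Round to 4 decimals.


KKT complementary slackness check:
lambda_1 * g_1 = 3.48 * 2.92 = 10.1616
lambda_2 * g_2 = 7.62 * 2.35 = 17.907
lambda_3 * g_3 = 1.37 * -2.37 = -3.2469
Total violation = 10.1616 + 17.907 + 3.2469 = 31.3155


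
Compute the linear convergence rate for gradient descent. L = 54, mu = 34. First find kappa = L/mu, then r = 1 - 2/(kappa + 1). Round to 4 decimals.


Step 1: Compute the condition number.
kappa = L/mu = 54/34 = 1.5882
Step 2: Compute the convergence rate.
r = 1 - 2/(kappa + 1) = 1 - 2*mu/(L + mu) = (L - mu)/(L + mu) = 20/88 = 0.2273


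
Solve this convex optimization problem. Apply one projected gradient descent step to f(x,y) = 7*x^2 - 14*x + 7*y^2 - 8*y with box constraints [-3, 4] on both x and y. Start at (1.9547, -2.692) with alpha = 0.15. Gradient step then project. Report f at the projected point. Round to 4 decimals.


Step 1: Compute gradient at (1.9547, -2.692).
grad_x = 2*7*1.9547 - 14 = 13.3658
grad_y = 2*7*-2.692 - 8 = -45.688
Step 2: Gradient step.
x_raw = 1.9547 - 0.15*13.3658 = -0.0502
y_raw = -2.692 - 0.15*-45.688 = 4.1612
Step 3: Project onto [-3, 4].
x_proj = clip(-0.0502) = -0.0502
y_proj = clip(4.1612) = 4.0
Step 4: Evaluate f.
f(-0.0502, 4.0) = 80.72


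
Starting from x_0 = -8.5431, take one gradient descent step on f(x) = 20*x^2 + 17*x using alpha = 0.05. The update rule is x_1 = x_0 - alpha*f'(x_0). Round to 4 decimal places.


We compute the gradient at x_0 and apply the update.
f'(x) = 40*x + 17
f'(-8.5431) = 40*-8.5431 + 17 = -324.724
x_1 = -8.5431 - 0.05*-324.724 = 7.6931


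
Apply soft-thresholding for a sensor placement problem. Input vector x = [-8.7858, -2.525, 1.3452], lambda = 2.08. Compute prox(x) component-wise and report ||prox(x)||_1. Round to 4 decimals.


Soft-thresholding with lambda = 2.08:
prox(-8.7858) = sign(-8.7858)*max(|-8.7858| - 2.08, 0) = -6.7058
prox(-2.525) = sign(-2.525)*max(|-2.525| - 2.08, 0) = -0.445
prox(1.3452) = sign(1.3452)*max(|1.3452| - 2.08, 0) = 0.0
prox(x) = [-6.7058, -0.445, 0.0]
||prox(x)||_1 = 6.7058 + 0.445 + 0.0 = 7.1508


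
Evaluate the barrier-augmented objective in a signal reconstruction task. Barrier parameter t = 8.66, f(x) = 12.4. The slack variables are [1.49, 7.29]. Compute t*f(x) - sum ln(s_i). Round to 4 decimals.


Step 1: Compute log-barrier.
ln values: [0.3988, 1.9865]
phi = -(0.3988 + 1.9865) = -2.3853
Step 2: Compute augmented objective.
t*f(x) = 8.66*12.4 = 107.384
Total = 107.384 - 2.3853 = 104.9987


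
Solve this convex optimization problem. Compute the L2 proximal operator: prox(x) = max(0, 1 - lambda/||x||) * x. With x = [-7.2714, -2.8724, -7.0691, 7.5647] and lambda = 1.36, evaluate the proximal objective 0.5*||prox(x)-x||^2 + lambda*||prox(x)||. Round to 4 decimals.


Step 1: Compute ||x||.
||x|| = 12.9739
Step 2: Compute scaling factor.
scale = max(0, 1 - 1.36/12.9739) = 0.8952
Step 3: prox(x) = [-6.5092, -2.5713, -6.3281, 6.7717]
||prox(x)|| = 11.6139
Step 4: Proximal objective.
0.5*||prox-x||^2 = 0.9248
lambda*||prox|| = 15.7949
Total = 16.7196


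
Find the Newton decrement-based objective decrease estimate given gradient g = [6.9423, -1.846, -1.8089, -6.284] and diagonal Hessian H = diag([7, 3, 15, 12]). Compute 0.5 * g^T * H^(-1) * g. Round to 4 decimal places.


Step 1: H is diagonal, so H^(-1) * g = [0.9918, -0.6153, -0.1206, -0.5237].
Step 2: g^T H^(-1) g = sum_i g_i^2 / H_ii
  = (6.9423)^2/7 + (-1.846)^2/3 + (-1.8089)^2/15 + (-6.284)^2/12
  = 6.8851 + 1.1359 + 0.2181 + 3.2907 = 11.5298
Step 3: Objective decrease = 0.5 * g^T H^(-1) g = 5.7649


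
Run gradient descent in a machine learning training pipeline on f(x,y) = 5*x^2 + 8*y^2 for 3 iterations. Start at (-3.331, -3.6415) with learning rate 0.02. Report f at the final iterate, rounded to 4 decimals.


Gradient descent on f(x,y) = 5*x^2 + 8*y^2.
Starting point: (-3.331, -3.6415), alpha = 0.02
Step 1: grad_x = 2*5*-3.331 = -33.31, grad_y = 2*8*-3.6415 = -58.264
  x_1 = -3.331 - 0.02*-33.31 = -2.6648
  y_1 = -3.6415 - 0.02*-58.264 = -2.4762
Step 2: grad_x = 2*5*-2.6648 = -26.648, grad_y = 2*8*-2.4762 = -39.6195
  x_2 = -2.6648 - 0.02*-26.648 = -2.1318
  y_2 = -2.4762 - 0.02*-39.6195 = -1.6838
Step 3: grad_x = 2*5*-2.1318 = -21.3184, grad_y = 2*8*-1.6838 = -26.9413
  x_3 = -2.1318 - 0.02*-21.3184 = -1.7055
  y_3 = -1.6838 - 0.02*-26.9413 = -1.145
f(-1.7055, -1.145) = 5*(-1.7055)^2 + 8*(-1.145)^2 = 25.0314


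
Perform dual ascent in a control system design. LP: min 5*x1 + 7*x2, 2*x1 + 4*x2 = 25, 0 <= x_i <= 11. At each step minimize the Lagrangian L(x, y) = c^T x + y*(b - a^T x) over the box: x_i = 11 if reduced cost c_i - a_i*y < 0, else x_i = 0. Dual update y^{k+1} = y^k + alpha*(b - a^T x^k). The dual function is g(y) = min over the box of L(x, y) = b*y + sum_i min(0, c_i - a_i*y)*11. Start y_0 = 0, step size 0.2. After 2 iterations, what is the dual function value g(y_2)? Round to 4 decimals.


Dual ascent for LP: min 5*x1 + 7*x2, 2*x1 + 4*x2 = 25, 0 <= x_i <= 11
Step 1: y^k = 0.0, reduced costs: (5.0, 7.0)
  x^k = (0.0, 0.0), subgradient = b - a^T x = 25.0
  y^{k+1} = 0.0 + 0.2*25.0 = 5.0
Step 2: y^k = 5.0, reduced costs: (-5.0, -13.0)
  x^k = (11.0, 11.0), subgradient = b - a^T x = -41.0
  y^{k+1} = 5.0 + 0.2*-41.0 = -3.2
Dual objective at y_2 = -3.2: reduced costs (11.4, 19.8), box minimizer x = (0.0, 0.0)
g(y_2) = b*y + (c1 - a1*y)*x1 + (c2 - a2*y)*x2 = 25*(-3.2) + 11.4*0.0 + 19.8*0.0 = -80.0 + 0.0 + 0.0 = -80.0


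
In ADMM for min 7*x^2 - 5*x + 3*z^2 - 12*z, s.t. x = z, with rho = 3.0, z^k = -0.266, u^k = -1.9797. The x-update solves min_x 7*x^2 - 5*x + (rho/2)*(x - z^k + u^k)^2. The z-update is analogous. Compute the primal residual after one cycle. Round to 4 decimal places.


ADMM iteration with rho = 3.0, z^k = -0.266, u^k = -1.9797
Step 1: x-update.
Minimize 7*x^2 - 5*x + (3.0/2)*(x + 0.266 - 1.9797)^2
FOC: (2*7 + 3.0)*x = 5 + 3.0*(-0.266 + 1.9797)
x^{k+1} = 0.5965
Step 2: z-update.
Minimize 3*z^2 - 12*z + (3.0/2)*(0.5965 - z - 1.9797)^2
FOC: (2*3 + 3.0)*z = 12 + 3.0*(0.5965 - 1.9797)
z^{k+1} = 0.8723
Step 3: u-update.
u^{k+1} = -1.9797 + 0.5965 - 0.8723 = -2.2554
Step 4: Primal residual = |0.5965 - 0.8723| = 0.2757


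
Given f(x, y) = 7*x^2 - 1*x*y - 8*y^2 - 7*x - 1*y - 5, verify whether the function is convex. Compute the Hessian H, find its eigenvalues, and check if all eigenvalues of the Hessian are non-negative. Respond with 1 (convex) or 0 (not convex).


The Hessian of f(x,y) = 7*x^2 - 1*x*y - 8*y^2 - 7*x - 1*y - 5 is:
H = [[14, -1], [-1, -16]]
Trace = 14 - 16 = -2
Determinant = 14*-16 - (-1)^2 = -225
Discriminant = (-2)^2 - 4*-225 = 904.0
Eigenvalues: lambda_1 = -16.0333, lambda_2 = 14.0333
The function is not convex.

0


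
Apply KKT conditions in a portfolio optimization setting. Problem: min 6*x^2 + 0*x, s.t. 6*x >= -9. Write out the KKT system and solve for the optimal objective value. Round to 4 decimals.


Step 1: Try lambda = 0 (constraint inactive).
Stationarity: 2*6*x + 0 = 0
x* = 0/(2*6) = 0.0
Check constraint: 6*0.0 = 0.0 >= -9 -- satisfied.
Step 2: Compute optimal value.
f(x*) = 6*0.0^2 + 0*0.0 = 0.0


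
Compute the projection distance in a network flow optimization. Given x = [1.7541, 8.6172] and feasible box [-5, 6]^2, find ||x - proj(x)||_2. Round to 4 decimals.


Project each component onto [-5, 6].
clip(1.7541) = 1.7541, clip(8.6172) = 6.0
Projection = [1.7541, 6.0]
Squared diffs: [0.0, 6.8497]
Distance = sqrt(6.8497) = 2.6172


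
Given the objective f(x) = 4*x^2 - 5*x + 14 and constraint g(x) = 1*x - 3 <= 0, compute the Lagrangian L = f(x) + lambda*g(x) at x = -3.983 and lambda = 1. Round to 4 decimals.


Step 1: Evaluate f(x).
f(-3.983) = 4*(-3.983)^2 - 5*(-3.983) + 14 = 97.3722
Step 2: Evaluate g(x).
g(-3.983) = 1*-3.983 - 3 = -6.983
Step 3: Compute Lagrangian.
L = 97.3722 + 1*-6.983 = 90.3892


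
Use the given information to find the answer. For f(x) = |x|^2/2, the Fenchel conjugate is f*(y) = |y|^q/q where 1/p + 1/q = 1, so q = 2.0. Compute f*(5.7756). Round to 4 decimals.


The conjugate exponent q satisfies 1/p + 1/q = 1.
p = 2, so q = 2/(2 - 1) = 2.0
|y|^q = 5.7756^2.0 = 33.3576
f*(5.7756) = 33.3576 / 2.0 = 16.6788


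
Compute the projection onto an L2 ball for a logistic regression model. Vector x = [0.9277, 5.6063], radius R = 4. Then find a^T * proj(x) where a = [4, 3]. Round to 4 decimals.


Step 1: Compute ||x|| (intermediates to 6 decimals).
||x|| = sqrt(0.9277^2 + 5.6063^2) = 5.682537
Step 2: Project.
Since ||x|| > R, scale = R/||x|| = 4/5.682537 = 0.703911, proj(x) = scale * x
proj(x) = [0.653018, 3.946336]
Step 3: Dot product.
a^T * proj(x) = 4*0.653018 + 3*3.946336 = 14.4511


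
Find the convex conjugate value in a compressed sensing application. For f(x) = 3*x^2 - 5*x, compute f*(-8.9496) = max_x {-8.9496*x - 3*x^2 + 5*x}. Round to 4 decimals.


f*(y) = sup_x {y*x - a*x^2 - b*x} = sup_x {(y-b)*x - a*x^2}
FOC: (y - b) - 2a*x = 0 => x* = (y - b)/(2a)
x* = (-8.9496 + 5)/(2*3) = -0.6583
f*(-8.9496) = (y-b)^2/(4a) = (-8.9496 + 5)^2/(4*3)
= 15.5993/12 = 1.2999


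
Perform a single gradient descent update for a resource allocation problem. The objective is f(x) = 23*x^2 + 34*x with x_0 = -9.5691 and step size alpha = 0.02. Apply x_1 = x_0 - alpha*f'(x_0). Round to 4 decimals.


We compute the gradient at x_0 and apply the update.
f'(x) = 46*x + 34
f'(-9.5691) = 46*-9.5691 + 34 = -406.1786
x_1 = -9.5691 - 0.02*-406.1786 = -1.4455


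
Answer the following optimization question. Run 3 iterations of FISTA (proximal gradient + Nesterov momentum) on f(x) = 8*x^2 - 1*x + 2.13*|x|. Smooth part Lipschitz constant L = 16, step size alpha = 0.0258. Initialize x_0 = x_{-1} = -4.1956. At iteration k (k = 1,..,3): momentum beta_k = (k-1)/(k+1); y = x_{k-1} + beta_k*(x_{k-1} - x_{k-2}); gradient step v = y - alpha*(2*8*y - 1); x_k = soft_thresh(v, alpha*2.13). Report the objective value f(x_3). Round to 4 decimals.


FISTA on f(x) = 8*x^2 - 1*x + 2.13*|x|
L = 16, alpha = 0.0258
Iteration 1: beta = 0.0, y = -4.1956 + 0.0*(-4.1956 + 4.1956) = -4.1956
  grad(y) = -68.1296, v = y - alpha*grad = -2.4379
  prox(v) = soft_thresh(-2.4379, 0.055) = -2.3829
Iteration 2: beta = 0.3333, y = -2.3829 + 0.3333*(-2.3829 + 4.1956) = -1.7787
  grad(y) = -29.4587, v = y - alpha*grad = -1.0186
  prox(v) = soft_thresh(-1.0186, 0.055) = -0.9637
Iteration 3: beta = 0.5, y = -0.9637 + 0.5*(-0.9637 + 2.3829) = -0.2541
  grad(y) = -5.0651, v = y - alpha*grad = -0.1234
  prox(v) = soft_thresh(-0.1234, 0.055) = -0.0684
f(x_3) = 8*(-0.0684)^2 - 1*(-0.0684) + 2.13*|-0.0684| = 0.2517


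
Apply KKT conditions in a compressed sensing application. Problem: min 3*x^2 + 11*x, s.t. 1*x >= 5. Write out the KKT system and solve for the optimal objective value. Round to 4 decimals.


Step 1: Try lambda = 0 (constraint inactive).
x_unc = -11/(2*3) = -1.8333
Check: 1*-1.8333 = -1.8333 < 5 -- violated!
Step 2: Constraint must be active: 1*x = 5
x* = 5/1 = 5.0
lambda = (2*3*5.0 + 11)/1 = 41.0
Step 3: Compute optimal value.
f(x*) = 3*5.0^2 + 11*5.0 = 130.0


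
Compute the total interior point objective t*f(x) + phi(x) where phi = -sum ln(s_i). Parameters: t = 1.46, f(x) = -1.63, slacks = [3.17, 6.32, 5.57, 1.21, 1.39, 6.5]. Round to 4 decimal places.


Step 1: Compute log-barrier.
ln values: [1.1537, 1.8437, 1.7174, 0.1906, 0.3293, 1.8718]
phi = -(1.1537 + 1.8437 + 1.7174 + 0.1906 + 0.3293 + 1.8718) = -7.1066
Step 2: Compute augmented objective.
t*f(x) = 1.46*-1.63 = -2.3798
Total = -2.3798 - 7.1066 = -9.4864


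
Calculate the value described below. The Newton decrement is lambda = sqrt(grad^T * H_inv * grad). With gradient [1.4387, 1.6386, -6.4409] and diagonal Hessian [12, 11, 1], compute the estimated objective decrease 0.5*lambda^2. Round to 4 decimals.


Step 1: H is diagonal, so H^(-1) * g = [0.1199, 0.149, -6.4409].
Step 2: g^T H^(-1) g = sum_i g_i^2 / H_ii
  = (1.4387)^2/12 + (1.6386)^2/11 + (-6.4409)^2/1
  = 0.1725 + 0.2441 + 41.4852 = 41.9018
Step 3: Objective decrease = 0.5 * g^T H^(-1) g = 20.9509


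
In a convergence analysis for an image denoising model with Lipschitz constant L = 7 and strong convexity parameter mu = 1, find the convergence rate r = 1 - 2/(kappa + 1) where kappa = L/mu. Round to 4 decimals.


Step 1: Compute the condition number.
kappa = L/mu = 7/1 = 7.0
Step 2: Compute the convergence rate.
r = 1 - 2/(kappa + 1) = 1 - 2*mu/(L + mu) = (L - mu)/(L + mu) = 6/8 = 0.75


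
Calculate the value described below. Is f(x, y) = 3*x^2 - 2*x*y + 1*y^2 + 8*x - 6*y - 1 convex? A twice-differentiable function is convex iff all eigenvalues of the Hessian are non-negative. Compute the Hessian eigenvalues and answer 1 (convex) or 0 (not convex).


The Hessian of f(x,y) = 3*x^2 - 2*x*y + 1*y^2 + 8*x - 6*y - 1 is:
H = [[6, -2], [-2, 2]]
Trace = 6 + 2 = 8
Determinant = 6*2 - (-2)^2 = 8
Discriminant = (8)^2 - 4*8 = 32.0
Eigenvalues: lambda_1 = 1.1716, lambda_2 = 6.8284
The function is convex.

1


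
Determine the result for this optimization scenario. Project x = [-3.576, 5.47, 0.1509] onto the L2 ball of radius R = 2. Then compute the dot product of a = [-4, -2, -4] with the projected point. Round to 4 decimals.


Step 1: Compute ||x|| (intermediates to 6 decimals).
||x|| = sqrt((-3.576)^2 + 5.47^2 + 0.1509^2) = 6.536929
Step 2: Project.
Since ||x|| > R, scale = R/||x|| = 2/6.536929 = 0.305954, proj(x) = scale * x
proj(x) = [-1.094092, 1.673568, 0.046168]
Step 3: Dot product.
a^T * proj(x) = -4*(-1.094092) - 2*1.673568 - 4*0.046168 = 0.8446


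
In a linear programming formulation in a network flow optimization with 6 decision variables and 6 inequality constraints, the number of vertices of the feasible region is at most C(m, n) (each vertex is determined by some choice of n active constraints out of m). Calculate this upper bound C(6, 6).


Each vertex corresponds to some choice of n active constraints out of m, so the number of vertices is at most C(m, n) = m! / (n!(m-n)!).
m = 6, n = 6
Numerator: 6 * 5 * 4 * 3 * 2 * 1
Denominator: 6! = 720
C(6, 6) = 1


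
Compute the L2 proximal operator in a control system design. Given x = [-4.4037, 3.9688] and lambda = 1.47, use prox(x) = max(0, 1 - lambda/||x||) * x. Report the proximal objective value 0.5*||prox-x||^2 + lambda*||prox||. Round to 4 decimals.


Step 1: Compute ||x||.
||x|| = 5.9282
Step 2: Compute scaling factor.
scale = max(0, 1 - 1.47/5.9282) = 0.752
Step 3: prox(x) = [-3.3117, 2.9847]
||prox(x)|| = 4.4582
Step 4: Proximal objective.
0.5*||prox-x||^2 = 1.0805
lambda*||prox|| = 6.5536
Total = 7.6341


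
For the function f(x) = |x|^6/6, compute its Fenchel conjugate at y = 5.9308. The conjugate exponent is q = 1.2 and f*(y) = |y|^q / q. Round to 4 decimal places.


The conjugate exponent q satisfies 1/p + 1/q = 1.
p = 6, so q = 6/(6 - 1) = 1.2
|y|^q = 5.9308^1.2 = 8.4671
f*(5.9308) = 8.4671 / 1.2 = 7.0559


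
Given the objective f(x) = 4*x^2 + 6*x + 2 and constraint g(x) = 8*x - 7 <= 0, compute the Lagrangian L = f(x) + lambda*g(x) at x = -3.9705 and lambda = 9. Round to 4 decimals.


Step 1: Evaluate f(x).
f(-3.9705) = 4*(-3.9705)^2 + 6*(-3.9705) + 2 = 41.2365
Step 2: Evaluate g(x).
g(-3.9705) = 8*-3.9705 - 7 = -38.764
Step 3: Compute Lagrangian.
L = 41.2365 + 9*-38.764 = -307.6395


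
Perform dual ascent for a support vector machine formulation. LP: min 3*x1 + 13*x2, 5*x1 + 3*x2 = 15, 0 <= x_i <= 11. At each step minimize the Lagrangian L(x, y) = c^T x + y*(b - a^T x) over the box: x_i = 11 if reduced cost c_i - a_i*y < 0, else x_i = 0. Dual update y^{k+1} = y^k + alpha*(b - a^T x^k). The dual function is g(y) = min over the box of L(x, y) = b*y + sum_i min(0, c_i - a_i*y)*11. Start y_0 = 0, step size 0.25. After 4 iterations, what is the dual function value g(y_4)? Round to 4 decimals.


Dual ascent for LP: min 3*x1 + 13*x2, 5*x1 + 3*x2 = 15, 0 <= x_i <= 11
Step 1: y^k = 0.0, reduced costs: (3.0, 13.0)
  x^k = (0.0, 0.0), subgradient = b - a^T x = 15.0
  y^{k+1} = 0.0 + 0.25*15.0 = 3.75
Step 2: y^k = 3.75, reduced costs: (-15.75, 1.75)
  x^k = (11.0, 0.0), subgradient = b - a^T x = -40.0
  y^{k+1} = 3.75 + 0.25*-40.0 = -6.25
Step 3: y^k = -6.25, reduced costs: (34.25, 31.75)
  x^k = (0.0, 0.0), subgradient = b - a^T x = 15.0
  y^{k+1} = -6.25 + 0.25*15.0 = -2.5
Step 4: y^k = -2.5, reduced costs: (15.5, 20.5)
  x^k = (0.0, 0.0), subgradient = b - a^T x = 15.0
  y^{k+1} = -2.5 + 0.25*15.0 = 1.25
Dual objective at y_4 = 1.25: reduced costs (-3.25, 9.25), box minimizer x = (11.0, 0.0)
g(y_4) = b*y + (c1 - a1*y)*x1 + (c2 - a2*y)*x2 = 15*1.25 + (-3.25)*11.0 + 9.25*0.0 = 18.75 - 35.75 + 0.0 = -17.0


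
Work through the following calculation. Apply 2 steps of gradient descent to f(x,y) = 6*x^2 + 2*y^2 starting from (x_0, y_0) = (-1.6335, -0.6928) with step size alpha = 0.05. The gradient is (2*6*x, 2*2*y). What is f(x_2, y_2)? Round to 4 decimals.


Gradient descent on f(x,y) = 6*x^2 + 2*y^2.
Starting point: (-1.6335, -0.6928), alpha = 0.05
Step 1: grad_x = 2*6*-1.6335 = -19.602, grad_y = 2*2*-0.6928 = -2.7712
  x_1 = -1.6335 - 0.05*-19.602 = -0.6534
  y_1 = -0.6928 - 0.05*-2.7712 = -0.5542
Step 2: grad_x = 2*6*-0.6534 = -7.8408, grad_y = 2*2*-0.5542 = -2.217
  x_2 = -0.6534 - 0.05*-7.8408 = -0.2614
  y_2 = -0.5542 - 0.05*-2.217 = -0.4434
f(-0.2614, -0.4434) = 6*(-0.2614)^2 + 2*(-0.4434)^2 = 0.803


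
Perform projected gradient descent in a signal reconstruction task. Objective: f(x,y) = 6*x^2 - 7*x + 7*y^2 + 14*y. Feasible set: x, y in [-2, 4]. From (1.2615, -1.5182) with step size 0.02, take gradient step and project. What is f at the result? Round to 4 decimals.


Step 1: Compute gradient at (1.2615, -1.5182).
grad_x = 2*6*1.2615 - 7 = 8.138
grad_y = 2*7*-1.5182 + 14 = -7.2548
Step 2: Gradient step.
x_raw = 1.2615 - 0.02*8.138 = 1.0987
y_raw = -1.5182 - 0.02*-7.2548 = -1.3731
Step 3: Project onto [-2, 4].
x_proj = clip(1.0987) = 1.0987
y_proj = clip(-1.3731) = -1.3731
Step 4: Evaluate f.
f(1.0987, -1.3731) = -6.4734


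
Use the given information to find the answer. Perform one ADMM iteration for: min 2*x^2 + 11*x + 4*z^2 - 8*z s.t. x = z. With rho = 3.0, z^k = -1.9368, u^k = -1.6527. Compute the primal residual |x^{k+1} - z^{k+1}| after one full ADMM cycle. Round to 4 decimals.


ADMM iteration with rho = 3.0, z^k = -1.9368, u^k = -1.6527
Step 1: x-update.
Minimize 2*x^2 + 11*x + (3.0/2)*(x + 1.9368 - 1.6527)^2
FOC: (2*2 + 3.0)*x = -11 + 3.0*(-1.9368 + 1.6527)
x^{k+1} = -1.6932
Step 2: z-update.
Minimize 4*z^2 - 8*z + (3.0/2)*(-1.6932 - z - 1.6527)^2
FOC: (2*4 + 3.0)*z = 8 + 3.0*(-1.6932 - 1.6527)
z^{k+1} = -0.1852
Step 3: u-update.
u^{k+1} = -1.6527 - 1.6932 + 0.1852 = -3.1606
Step 4: Primal residual = |-1.6932 + 0.1852| = 1.5079


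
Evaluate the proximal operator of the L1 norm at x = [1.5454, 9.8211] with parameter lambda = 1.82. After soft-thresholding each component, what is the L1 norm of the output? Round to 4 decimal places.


Soft-thresholding with lambda = 1.82:
prox(1.5454) = sign(1.5454)*max(|1.5454| - 1.82, 0) = 0.0
prox(9.8211) = sign(9.8211)*max(|9.8211| - 1.82, 0) = 8.0011
prox(x) = [0.0, 8.0011]
||prox(x)||_1 = 0.0 + 8.0011 = 8.0011


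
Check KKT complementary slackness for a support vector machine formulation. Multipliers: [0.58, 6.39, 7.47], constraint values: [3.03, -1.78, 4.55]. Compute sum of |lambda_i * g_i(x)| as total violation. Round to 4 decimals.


KKT complementary slackness check:
lambda_1 * g_1 = 0.58 * 3.03 = 1.7574
lambda_2 * g_2 = 6.39 * -1.78 = -11.3742
lambda_3 * g_3 = 7.47 * 4.55 = 33.9885
Total violation = 1.7574 + 11.3742 + 33.9885 = 47.1201


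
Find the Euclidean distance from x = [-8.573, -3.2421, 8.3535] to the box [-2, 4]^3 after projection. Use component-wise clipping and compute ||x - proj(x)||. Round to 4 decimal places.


Project each component onto [-2, 4].
clip(-8.573) = -2.0, clip(-3.2421) = -2.0, clip(8.3535) = 4.0
Projection = [-2.0, -2.0, 4.0]
Squared diffs: [43.2043, 1.5428, 18.953]
Distance = sqrt(63.7001) = 7.9812


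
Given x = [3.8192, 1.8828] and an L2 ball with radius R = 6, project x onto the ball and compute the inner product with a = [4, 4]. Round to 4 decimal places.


Step 1: Compute ||x|| (intermediates to 6 decimals).
||x|| = sqrt(3.8192^2 + 1.8828^2) = 4.258078
Step 2: Project.
Since ||x|| <= R, proj = x (no scaling needed).
proj(x) = [3.8192, 1.8828]
Step 3: Dot product.
a^T * proj(x) = 4*3.8192 + 4*1.8828 = 22.808


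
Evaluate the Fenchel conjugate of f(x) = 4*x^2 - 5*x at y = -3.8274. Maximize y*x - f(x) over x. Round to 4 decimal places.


f*(y) = sup_x {y*x - a*x^2 - b*x} = sup_x {(y-b)*x - a*x^2}
FOC: (y - b) - 2a*x = 0 => x* = (y - b)/(2a)
x* = (-3.8274 + 5)/(2*4) = 0.1466
f*(-3.8274) = (y-b)^2/(4a) = (-3.8274 + 5)^2/(4*4)
= 1.375/16 = 0.0859


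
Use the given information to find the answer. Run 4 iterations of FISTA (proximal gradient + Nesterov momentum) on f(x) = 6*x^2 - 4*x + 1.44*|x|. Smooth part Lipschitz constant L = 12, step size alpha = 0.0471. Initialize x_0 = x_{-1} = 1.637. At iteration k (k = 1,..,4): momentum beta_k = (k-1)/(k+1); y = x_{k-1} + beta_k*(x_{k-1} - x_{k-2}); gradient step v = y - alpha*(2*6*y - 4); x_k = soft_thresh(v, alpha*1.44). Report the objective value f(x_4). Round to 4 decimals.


FISTA on f(x) = 6*x^2 - 4*x + 1.44*|x|
L = 12, alpha = 0.0471
Iteration 1: beta = 0.0, y = 1.637 + 0.0*(1.637 - 1.637) = 1.637
  grad(y) = 15.644, v = y - alpha*grad = 0.9002
  prox(v) = soft_thresh(0.9002, 0.0678) = 0.8323
Iteration 2: beta = 0.3333, y = 0.8323 + 0.3333*(0.8323 - 1.637) = 0.5641
  grad(y) = 2.7695, v = y - alpha*grad = 0.4337
  prox(v) = soft_thresh(0.4337, 0.0678) = 0.3659
Iteration 3: beta = 0.5, y = 0.3659 + 0.5*(0.3659 - 0.8323) = 0.1326
  grad(y) = -2.4086, v = y - alpha*grad = 0.2461
  prox(v) = soft_thresh(0.2461, 0.0678) = 0.1782
Iteration 4: beta = 0.6, y = 0.1782 + 0.6*(0.1782 - 0.3659) = 0.0657
  grad(y) = -3.212, v = y - alpha*grad = 0.217
  prox(v) = soft_thresh(0.217, 0.0678) = 0.1491
f(x_4) = 6*0.1491^2 - 4*0.1491 + 1.44*|0.1491| = -0.2483


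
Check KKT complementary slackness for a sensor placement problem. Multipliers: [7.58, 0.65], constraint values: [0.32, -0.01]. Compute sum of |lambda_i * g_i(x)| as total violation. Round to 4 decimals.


KKT complementary slackness check:
lambda_1 * g_1 = 7.58 * 0.32 = 2.4256
lambda_2 * g_2 = 0.65 * -0.01 = -0.0065
Total violation = 2.4256 + 0.0065 = 2.4321


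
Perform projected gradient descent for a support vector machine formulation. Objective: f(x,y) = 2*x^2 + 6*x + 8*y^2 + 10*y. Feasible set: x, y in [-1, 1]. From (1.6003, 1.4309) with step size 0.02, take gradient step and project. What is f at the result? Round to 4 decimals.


Step 1: Compute gradient at (1.6003, 1.4309).
grad_x = 2*2*1.6003 + 6 = 12.4012
grad_y = 2*8*1.4309 + 10 = 32.8944
Step 2: Gradient step.
x_raw = 1.6003 - 0.02*12.4012 = 1.3523
y_raw = 1.4309 - 0.02*32.8944 = 0.773
Step 3: Project onto [-1, 1].
x_proj = clip(1.3523) = 1.0
y_proj = clip(0.773) = 0.773
Step 4: Evaluate f.
f(1.0, 0.773) = 20.5105
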